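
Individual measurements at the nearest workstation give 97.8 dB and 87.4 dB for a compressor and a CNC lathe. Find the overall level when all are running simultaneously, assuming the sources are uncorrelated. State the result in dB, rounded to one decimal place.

For uncorrelated sources the intensities add, so convert each level to linear form, sum, and take 10·log₁₀ of the total.
Σ 10^(L/10) = 10^(97.8/10) + 10^(87.4/10) = 6.575e+09.
L_total = 10·log₁₀(6.575e+09) = 98.18 dB.

98.2 dB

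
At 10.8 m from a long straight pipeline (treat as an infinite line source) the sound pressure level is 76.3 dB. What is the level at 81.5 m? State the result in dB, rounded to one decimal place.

Cylindrical spreading from a line source gives a 10·log₁₀(r₂/r₁) drop.
L₂ = 76.3 − 10·log₁₀(81.5/10.8) = 76.3 − 8.777 = 67.52 dB.

67.5 dB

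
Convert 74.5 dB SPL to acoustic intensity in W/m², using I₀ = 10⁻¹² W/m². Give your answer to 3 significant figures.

2.82e-05 W/m²

L = 10·log₁₀(I/I₀) ⇒ I = I₀·10^(L/10) = 10⁻¹² × 10^7.45.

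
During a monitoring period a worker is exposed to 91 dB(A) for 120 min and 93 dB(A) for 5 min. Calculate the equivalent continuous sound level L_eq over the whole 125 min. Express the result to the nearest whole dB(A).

91 dB(A)

L_eq = 10·log₁₀[(1/T)·Σ tᵢ·10^(Lᵢ/10)] with T = 125 min.
Σ tᵢ·10^(Lᵢ/10) = 120·10^(91/10) + 5·10^(93/10) = 1.610e+11.
L_eq = 10·log₁₀(1.610e+11/125) = 91.10 dB(A).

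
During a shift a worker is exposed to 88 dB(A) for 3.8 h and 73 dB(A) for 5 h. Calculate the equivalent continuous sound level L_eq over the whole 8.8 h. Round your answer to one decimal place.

84.5 dB(A)

Weight each interval's intensity by its duration and average over T = 8.8 h:
Σ tᵢ·10^(Lᵢ/10) = 3.8·10^(88/10) + 5·10^(73/10) = 2.497e+09.
L_eq = 10·log₁₀(2.497e+09/8.8) = 84.53 dB(A).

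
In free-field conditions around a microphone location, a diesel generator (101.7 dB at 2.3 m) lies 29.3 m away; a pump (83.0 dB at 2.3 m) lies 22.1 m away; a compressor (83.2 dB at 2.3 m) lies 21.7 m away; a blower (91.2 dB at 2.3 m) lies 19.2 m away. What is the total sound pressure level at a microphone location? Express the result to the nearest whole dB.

81 dB

Apply inverse-square spreading to bring every level to the receiver, then sum 10^(L/10).
diesel generator: 101.7 − 20·log₁₀(29.3/2.3) = 101.7 − 22.10 = 79.60 dB.
pump: 83.0 − 20·log₁₀(22.1/2.3) = 83.0 − 19.65 = 63.35 dB.
compressor: 83.2 − 20·log₁₀(21.7/2.3) = 83.2 − 19.49 = 63.71 dB.
blower: 91.2 − 20·log₁₀(19.2/2.3) = 91.2 − 18.43 = 72.77 dB.
Σ 10^(L/10) = 1.146e+08 → L_total = 10·log₁₀(1.146e+08) = 80.59 dB.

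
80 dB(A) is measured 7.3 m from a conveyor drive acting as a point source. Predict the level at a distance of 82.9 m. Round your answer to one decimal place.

58.9 dB(A)

For a point source, L₂ = L₁ − 20·log₁₀(r₂/r₁).
L₂ = 80 − 20·log₁₀(82.9/7.3) = 80 − 21.105 = 58.90 dB(A).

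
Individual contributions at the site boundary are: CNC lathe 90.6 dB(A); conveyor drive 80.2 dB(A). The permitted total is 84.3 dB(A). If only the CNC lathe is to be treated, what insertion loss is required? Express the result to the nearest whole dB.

8 dB

The untreated sources together contribute 10^(80.2/10) = 1.047e+08, i.e. 80.20 dB(A).
To meet 84.3 dB(A) overall, the treated CNC lathe may contribute at most 10^(84.3/10) − 1.047e+08 = 1.644e+08, i.e. 82.16 dB(A).
So the CNC lathe must be reduced from 90.6 to 82.16 dB(A): IL = 8.44 dB.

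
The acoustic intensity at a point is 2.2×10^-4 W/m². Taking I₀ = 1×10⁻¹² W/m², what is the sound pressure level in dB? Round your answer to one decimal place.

83.4 dB

L = 10·log₁₀(I/I₀) = 10·log₁₀(2.2×10^-4/10⁻¹²) = 10·log₁₀(2.2×10^8).
L = 10·(0.3424 + 8) = 83.42 dB.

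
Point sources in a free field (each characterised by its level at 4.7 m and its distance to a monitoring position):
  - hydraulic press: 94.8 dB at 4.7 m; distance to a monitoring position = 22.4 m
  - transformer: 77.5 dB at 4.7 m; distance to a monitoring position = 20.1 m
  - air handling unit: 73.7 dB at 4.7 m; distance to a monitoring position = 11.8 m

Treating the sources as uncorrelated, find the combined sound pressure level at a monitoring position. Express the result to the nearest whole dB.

81 dB

First find each source's level at the receiver (point-source: −20·log₁₀(r/r_ref)), then combine on an intensity basis.
hydraulic press: 94.8 − 20·log₁₀(22.4/4.7) = 94.8 − 13.56 = 81.24 dB.
transformer: 77.5 − 20·log₁₀(20.1/4.7) = 77.5 − 12.62 = 64.88 dB.
air handling unit: 73.7 − 20·log₁₀(11.8/4.7) = 73.7 − 8.00 = 65.70 dB.
Σ 10^(L/10) = 1.397e+08 → L_total = 10·log₁₀(1.397e+08) = 81.45 dB.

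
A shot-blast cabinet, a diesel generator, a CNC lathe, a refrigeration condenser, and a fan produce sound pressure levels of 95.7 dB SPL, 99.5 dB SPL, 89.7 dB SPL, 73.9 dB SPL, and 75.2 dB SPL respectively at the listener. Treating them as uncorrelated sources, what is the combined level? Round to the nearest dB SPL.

Incoherent sources combine by intensity addition: L_total = 10·log₁₀(Σ 10^(L_i/10)).
Σ 10^(L/10) = 10^(95.7/10) + 10^(99.5/10) + 10^(89.7/10) + 10^(73.9/10) + 10^(75.2/10) = 1.362e+10.
L_total = 10·log₁₀(1.362e+10) = 101.34 dB SPL.

101 dB SPL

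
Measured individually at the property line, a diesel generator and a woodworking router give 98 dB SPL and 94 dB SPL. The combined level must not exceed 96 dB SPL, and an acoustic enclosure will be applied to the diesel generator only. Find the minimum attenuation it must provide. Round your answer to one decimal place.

Fixed contribution from the other source: Σ 10^(L/10) = 10^(94/10) = 2.512e+09 (94.00 dB SPL).
To meet 96 dB SPL overall, the treated diesel generator may contribute at most 10^(96/10) − 2.512e+09 = 1.469e+09, i.e. 91.67 dB SPL.
So the diesel generator must be reduced from 98 to 91.67 dB SPL: IL = 6.33 dB.

6.3 dB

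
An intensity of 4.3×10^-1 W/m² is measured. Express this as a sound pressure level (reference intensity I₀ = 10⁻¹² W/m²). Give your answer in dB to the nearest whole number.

I/I₀ = 4.3×10^-1/10⁻¹² = 4.3×10^11, and L = 10·log₁₀(I/I₀).
L = 10·(0.6335 + 11) = 116.33 dB.

116 dB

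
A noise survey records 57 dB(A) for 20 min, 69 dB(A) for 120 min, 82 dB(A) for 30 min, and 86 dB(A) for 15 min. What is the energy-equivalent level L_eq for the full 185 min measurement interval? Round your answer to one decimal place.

The energy average is taken in the linear domain: L_eq = 10·log₁₀[(Σ tᵢ·10^(Lᵢ/10))/T], T = 185 min.
Σ tᵢ·10^(Lᵢ/10) = 20·10^(57/10) + 120·10^(69/10) + 30·10^(82/10) + 15·10^(86/10) = 1.169e+10.
L_eq = 10·log₁₀(1.169e+10/185) = 78.01 dB(A).

78.0 dB(A)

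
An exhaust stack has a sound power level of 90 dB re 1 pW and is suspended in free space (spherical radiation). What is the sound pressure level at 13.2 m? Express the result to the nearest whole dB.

Free-field spherical radiation: L_p = L_w − 10·log₁₀(4π·r²), r = 13.2 m.
4π·r² = 2190 m², 10·log₁₀ of that is 33.404 dB.
L_p = 90 − 33.404 = 56.60 dB.

57 dB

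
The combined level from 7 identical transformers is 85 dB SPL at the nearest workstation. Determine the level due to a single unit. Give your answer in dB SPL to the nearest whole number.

For N identical incoherent sources L_total = L₁ + 10·log₁₀ N, so L₁ = 85 − 10·log₁₀(7) = 85 − 8.451.

77 dB SPL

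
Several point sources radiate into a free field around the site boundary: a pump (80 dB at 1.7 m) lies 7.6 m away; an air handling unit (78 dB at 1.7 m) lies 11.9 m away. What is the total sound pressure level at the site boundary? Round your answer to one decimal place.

68.0 dB

First find each source's level at the receiver (point-source: −20·log₁₀(r/r_ref)), then combine on an intensity basis.
pump: 80 − 20·log₁₀(7.6/1.7) = 80 − 13.01 = 66.99 dB.
air handling unit: 78 − 20·log₁₀(11.9/1.7) = 78 − 16.90 = 61.10 dB.
Σ 10^(L/10) = 6.291e+06 → L_total = 10·log₁₀(6.291e+06) = 67.99 dB.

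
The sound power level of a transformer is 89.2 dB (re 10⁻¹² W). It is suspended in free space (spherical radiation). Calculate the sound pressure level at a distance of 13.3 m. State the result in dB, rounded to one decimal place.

55.7 dB

The power spreads over a sphere of area 4π·r², so L_p = L_w − 10·log₁₀(4π·r²).
4π·r² = 2223 m², 10·log₁₀ of that is 33.469 dB.
L_p = 89.2 − 33.469 = 55.73 dB.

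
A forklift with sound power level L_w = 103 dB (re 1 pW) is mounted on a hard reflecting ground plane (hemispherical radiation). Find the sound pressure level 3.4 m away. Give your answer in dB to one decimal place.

84.4 dB

L_p = L_w − 10·log₁₀(2π·r²) with r = 3.4 m.
2π·r² = 72.63 m², 10·log₁₀ of that is 18.611 dB.
L_p = 103 − 18.611 = 84.39 dB.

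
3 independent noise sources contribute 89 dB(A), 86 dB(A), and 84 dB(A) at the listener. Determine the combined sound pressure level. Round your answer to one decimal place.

91.6 dB(A)

Incoherent sources combine by intensity addition: L_total = 10·log₁₀(Σ 10^(L_i/10)).
Σ 10^(L/10) = 10^(89/10) + 10^(86/10) + 10^(84/10) = 1.444e+09.
L_total = 10·log₁₀(1.444e+09) = 91.59 dB(A).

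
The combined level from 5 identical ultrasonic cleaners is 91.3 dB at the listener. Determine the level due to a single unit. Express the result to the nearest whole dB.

84 dB

Dividing the total intensity by 5 lowers the level by 10·log₁₀ 5 = 6.990 dB: L₁ = 91.3 − 6.990.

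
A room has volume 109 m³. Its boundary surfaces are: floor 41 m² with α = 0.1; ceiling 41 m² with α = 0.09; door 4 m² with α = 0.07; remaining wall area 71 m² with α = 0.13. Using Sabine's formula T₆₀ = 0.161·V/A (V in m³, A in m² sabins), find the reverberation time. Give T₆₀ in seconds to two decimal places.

Total absorption A = 41·0.1 + 41·0.09 + 4·0.07 + 71·0.13 = 17.30 m² sabins.
T₆₀ = 0.161·V/A = 0.161·109/17.30 = 1.014 s.

1.01 s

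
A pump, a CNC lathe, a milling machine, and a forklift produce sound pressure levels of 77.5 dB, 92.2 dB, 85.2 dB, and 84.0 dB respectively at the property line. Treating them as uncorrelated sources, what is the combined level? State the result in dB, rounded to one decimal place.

93.6 dB

Incoherent sources combine by intensity addition: L_total = 10·log₁₀(Σ 10^(L_i/10)).
Σ 10^(L/10) = 10^(77.5/10) + 10^(92.2/10) + 10^(85.2/10) + 10^(84.0/10) = 2.298e+09.
L_total = 10·log₁₀(2.298e+09) = 93.61 dB.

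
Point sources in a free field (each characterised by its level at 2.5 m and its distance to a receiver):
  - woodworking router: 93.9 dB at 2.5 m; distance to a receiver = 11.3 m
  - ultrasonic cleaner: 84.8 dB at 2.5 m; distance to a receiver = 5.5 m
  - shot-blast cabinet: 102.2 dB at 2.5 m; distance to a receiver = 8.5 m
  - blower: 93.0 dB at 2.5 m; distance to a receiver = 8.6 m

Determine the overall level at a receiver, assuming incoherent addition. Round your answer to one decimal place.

Propagate each source to the receiver with L = L_ref − 20·log₁₀(r/r_ref), then add intensities.
woodworking router: 93.9 − 20·log₁₀(11.3/2.5) = 93.9 − 13.10 = 80.80 dB.
ultrasonic cleaner: 84.8 − 20·log₁₀(5.5/2.5) = 84.8 − 6.85 = 77.95 dB.
shot-blast cabinet: 102.2 − 20·log₁₀(8.5/2.5) = 102.2 − 10.63 = 91.57 dB.
blower: 93.0 − 20·log₁₀(8.6/2.5) = 93.0 − 10.73 = 82.27 dB.
Σ 10^(L/10) = 1.787e+09 → L_total = 10·log₁₀(1.787e+09) = 92.52 dB.

92.5 dB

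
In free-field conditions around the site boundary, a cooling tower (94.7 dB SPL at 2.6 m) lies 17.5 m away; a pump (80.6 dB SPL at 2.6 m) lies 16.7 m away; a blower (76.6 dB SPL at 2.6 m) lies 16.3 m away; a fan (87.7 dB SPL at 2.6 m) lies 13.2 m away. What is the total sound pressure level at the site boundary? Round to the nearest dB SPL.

Apply inverse-square spreading to bring every level to the receiver, then sum 10^(L/10).
cooling tower: 94.7 − 20·log₁₀(17.5/2.6) = 94.7 − 16.56 = 78.14 dB SPL.
pump: 80.6 − 20·log₁₀(16.7/2.6) = 80.6 − 16.15 = 64.45 dB SPL.
blower: 76.6 − 20·log₁₀(16.3/2.6) = 76.6 − 15.94 = 60.66 dB SPL.
fan: 87.7 − 20·log₁₀(13.2/2.6) = 87.7 − 14.11 = 73.59 dB SPL.
Σ 10^(L/10) = 9.193e+07 → L_total = 10·log₁₀(9.193e+07) = 79.63 dB SPL.

80 dB SPL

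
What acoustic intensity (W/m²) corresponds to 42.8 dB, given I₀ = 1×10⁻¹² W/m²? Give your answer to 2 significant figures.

I = I₀·10^(L/10) = 10⁻¹² × 10^(42.8/10) = 10^(-7.720).

1.9e-08 W/m²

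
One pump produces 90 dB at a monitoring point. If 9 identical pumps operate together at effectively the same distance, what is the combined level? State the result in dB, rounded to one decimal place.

99.5 dB

With 9 equal, uncorrelated contributions the intensity is 9× that of one unit, giving a rise of 10·log₁₀ 9.
L_total = 90 + 10·log₁₀(9) = 90 + 9.542 = 99.54 dB.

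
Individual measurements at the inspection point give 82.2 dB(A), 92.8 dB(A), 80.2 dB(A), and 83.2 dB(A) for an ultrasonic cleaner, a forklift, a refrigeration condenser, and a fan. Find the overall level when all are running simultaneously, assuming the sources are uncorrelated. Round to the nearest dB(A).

94 dB(A)

Incoherent sources combine by intensity addition: L_total = 10·log₁₀(Σ 10^(L_i/10)).
Σ 10^(L/10) = 10^(82.2/10) + 10^(92.8/10) + 10^(80.2/10) + 10^(83.2/10) = 2.385e+09.
L_total = 10·log₁₀(2.385e+09) = 93.77 dB(A).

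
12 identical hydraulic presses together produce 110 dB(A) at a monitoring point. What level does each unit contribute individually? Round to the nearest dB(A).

99 dB(A)

Dividing the total intensity by 12 lowers the level by 10·log₁₀ 12 = 10.792 dB: L₁ = 110 − 10.792.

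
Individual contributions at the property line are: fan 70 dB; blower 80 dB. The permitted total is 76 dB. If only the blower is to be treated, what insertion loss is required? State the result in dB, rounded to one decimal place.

The untreated sources together contribute 10^(70/10) = 1.000e+07, i.e. 70.00 dB.
The limit corresponds to 10^(76/10) = 3.981e+07; subtracting the fixed part leaves 2.981e+07 for the blower, i.e. 74.74 dB.
So the blower must be reduced from 80 to 74.74 dB: IL = 5.26 dB.

5.3 dB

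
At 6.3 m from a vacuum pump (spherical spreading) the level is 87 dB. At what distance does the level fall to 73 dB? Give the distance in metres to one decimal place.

31.6 m

Point-source spreading drops the level by 20·log₁₀(r₂/r₁); inverting, r₂/r₁ = 10^(ΔL/20).
r₂ = 6.3·10^((87−73)/20) = 6.3·10^(14.0/20) = 31.57 m.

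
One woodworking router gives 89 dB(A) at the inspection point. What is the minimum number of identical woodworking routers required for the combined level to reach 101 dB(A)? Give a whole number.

16

The shortfall is 101 − 89 = 12.0 dB, and N units add 10·log₁₀ N, so need 10·log₁₀ N ≥ 12.0.
N ≥ 10^(12.0/10) = 15.849, so N = 16.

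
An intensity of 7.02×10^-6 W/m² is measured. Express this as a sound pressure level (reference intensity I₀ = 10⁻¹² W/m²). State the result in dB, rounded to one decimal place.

I/I₀ = 7.02×10^-6/10⁻¹² = 7.02×10^6, and L = 10·log₁₀(I/I₀).
L = 10·(0.8463 + 6) = 68.46 dB.

68.5 dB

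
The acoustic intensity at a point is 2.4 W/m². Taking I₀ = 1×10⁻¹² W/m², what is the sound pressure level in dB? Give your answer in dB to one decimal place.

L = 10·log₁₀(I/I₀) = 10·log₁₀(2.4/10⁻¹²) = 10·log₁₀(2.4×10^12).
L = 10·(0.3802 + 12) = 123.80 dB.

123.8 dB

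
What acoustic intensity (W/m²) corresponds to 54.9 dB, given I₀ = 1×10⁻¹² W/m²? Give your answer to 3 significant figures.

I/I₀ = 10^(54.9/10) = 3.09e+05, so I = 3.09e+05 × 10⁻¹² W/m².

3.09e-07 W/m²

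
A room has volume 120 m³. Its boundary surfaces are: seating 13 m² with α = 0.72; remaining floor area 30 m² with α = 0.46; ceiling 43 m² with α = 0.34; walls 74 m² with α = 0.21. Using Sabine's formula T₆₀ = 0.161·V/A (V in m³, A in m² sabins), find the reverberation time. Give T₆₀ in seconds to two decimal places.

Total absorption A = 13·0.72 + 30·0.46 + 43·0.34 + 74·0.21 = 53.32 m² sabins.
T₆₀ = 0.161·V/A = 0.161·120/53.32 = 0.362 s.

0.36 s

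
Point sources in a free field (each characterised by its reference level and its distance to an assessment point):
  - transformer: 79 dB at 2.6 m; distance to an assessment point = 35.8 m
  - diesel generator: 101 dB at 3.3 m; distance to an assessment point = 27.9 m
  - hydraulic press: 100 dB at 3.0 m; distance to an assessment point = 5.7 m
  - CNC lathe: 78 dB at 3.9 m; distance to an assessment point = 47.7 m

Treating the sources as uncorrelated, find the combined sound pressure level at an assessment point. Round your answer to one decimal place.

94.7 dB

Propagate each source to the receiver with L = L_ref − 20·log₁₀(r/r_ref), then add intensities.
transformer: 79 − 20·log₁₀(35.8/2.6) = 79 − 22.78 = 56.22 dB.
diesel generator: 101 − 20·log₁₀(27.9/3.3) = 101 − 18.54 = 82.46 dB.
hydraulic press: 100 − 20·log₁₀(5.7/3.0) = 100 − 5.58 = 94.42 dB.
CNC lathe: 78 − 20·log₁₀(47.7/3.9) = 78 − 21.75 = 56.25 dB.
Σ 10^(L/10) = 2.947e+09 → L_total = 10·log₁₀(2.947e+09) = 94.69 dB.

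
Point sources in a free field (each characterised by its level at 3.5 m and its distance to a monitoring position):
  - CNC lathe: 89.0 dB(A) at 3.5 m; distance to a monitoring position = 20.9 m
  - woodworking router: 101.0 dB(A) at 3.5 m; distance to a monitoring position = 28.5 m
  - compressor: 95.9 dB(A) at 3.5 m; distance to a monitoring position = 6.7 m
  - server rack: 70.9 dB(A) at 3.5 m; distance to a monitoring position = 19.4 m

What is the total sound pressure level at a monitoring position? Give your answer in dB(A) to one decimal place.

91.1 dB(A)

First find each source's level at the receiver (point-source: −20·log₁₀(r/r_ref)), then combine on an intensity basis.
CNC lathe: 89.0 − 20·log₁₀(20.9/3.5) = 89.0 − 15.52 = 73.48 dB(A).
woodworking router: 101.0 − 20·log₁₀(28.5/3.5) = 101.0 − 18.22 = 82.78 dB(A).
compressor: 95.9 − 20·log₁₀(6.7/3.5) = 95.9 − 5.64 = 90.26 dB(A).
server rack: 70.9 − 20·log₁₀(19.4/3.5) = 70.9 − 14.87 = 56.03 dB(A).
Σ 10^(L/10) = 1.274e+09 → L_total = 10·log₁₀(1.274e+09) = 91.05 dB(A).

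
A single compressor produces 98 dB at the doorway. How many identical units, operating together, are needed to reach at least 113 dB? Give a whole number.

Need L₁ + 10·log₁₀ N ≥ 113, i.e. log₁₀ N ≥ 1.50.
N ≥ 10^(15.0/10) = 31.623, so N = 32.

32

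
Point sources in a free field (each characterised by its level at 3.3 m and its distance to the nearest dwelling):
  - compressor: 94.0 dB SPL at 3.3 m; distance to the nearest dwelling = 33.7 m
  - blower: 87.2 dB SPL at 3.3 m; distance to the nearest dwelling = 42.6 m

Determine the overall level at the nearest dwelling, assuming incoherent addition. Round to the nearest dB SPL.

74 dB SPL

Apply inverse-square spreading to bring every level to the receiver, then sum 10^(L/10).
compressor: 94.0 − 20·log₁₀(33.7/3.3) = 94.0 − 20.18 = 73.82 dB SPL.
blower: 87.2 − 20·log₁₀(42.6/3.3) = 87.2 − 22.22 = 64.98 dB SPL.
Σ 10^(L/10) = 2.724e+07 → L_total = 10·log₁₀(2.724e+07) = 74.35 dB SPL.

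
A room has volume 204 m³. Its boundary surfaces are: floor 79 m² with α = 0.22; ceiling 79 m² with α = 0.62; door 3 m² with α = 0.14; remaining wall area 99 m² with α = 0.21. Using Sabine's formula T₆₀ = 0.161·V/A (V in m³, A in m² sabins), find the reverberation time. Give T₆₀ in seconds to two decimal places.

0.38 s

Total absorption A = 79·0.22 + 79·0.62 + 3·0.14 + 99·0.21 = 87.57 m² sabins.
T₆₀ = 0.161·V/A = 0.161·204/87.57 = 0.375 s.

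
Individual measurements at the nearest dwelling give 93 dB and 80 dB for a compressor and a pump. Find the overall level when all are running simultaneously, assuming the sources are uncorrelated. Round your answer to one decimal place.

93.2 dB

Incoherent sources combine by intensity addition: L_total = 10·log₁₀(Σ 10^(L_i/10)).
Σ 10^(L/10) = 10^(93/10) + 10^(80/10) = 2.095e+09.
L_total = 10·log₁₀(2.095e+09) = 93.21 dB.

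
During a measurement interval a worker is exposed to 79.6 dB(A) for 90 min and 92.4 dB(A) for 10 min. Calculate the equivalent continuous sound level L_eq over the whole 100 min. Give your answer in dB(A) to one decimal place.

Weight each interval's intensity by its duration and average over T = 100 min:
Σ tᵢ·10^(Lᵢ/10) = 90·10^(79.6/10) + 10·10^(92.4/10) = 2.559e+10.
L_eq = 10·log₁₀(2.559e+10/100) = 84.08 dB(A).

84.1 dB(A)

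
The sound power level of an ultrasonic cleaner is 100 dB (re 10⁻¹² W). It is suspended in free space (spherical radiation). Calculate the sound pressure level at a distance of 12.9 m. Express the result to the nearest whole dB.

67 dB

Free-field spherical radiation: L_p = L_w − 10·log₁₀(4π·r²), r = 12.9 m.
4π·r² = 2091 m², 10·log₁₀ of that is 33.204 dB.
L_p = 100 − 33.204 = 66.80 dB.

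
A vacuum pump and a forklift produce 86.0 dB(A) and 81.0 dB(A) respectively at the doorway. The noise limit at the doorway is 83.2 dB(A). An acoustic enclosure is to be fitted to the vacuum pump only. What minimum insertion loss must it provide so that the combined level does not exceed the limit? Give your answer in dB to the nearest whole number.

Fixed contribution from the other source: Σ 10^(L/10) = 10^(81.0/10) = 1.259e+08 (81.00 dB(A)).
The limit corresponds to 10^(83.2/10) = 2.089e+08; subtracting the fixed part leaves 8.304e+07 for the vacuum pump, i.e. 79.19 dB(A).
So the vacuum pump must be reduced from 86.0 to 79.19 dB(A): IL = 6.81 dB.

7 dB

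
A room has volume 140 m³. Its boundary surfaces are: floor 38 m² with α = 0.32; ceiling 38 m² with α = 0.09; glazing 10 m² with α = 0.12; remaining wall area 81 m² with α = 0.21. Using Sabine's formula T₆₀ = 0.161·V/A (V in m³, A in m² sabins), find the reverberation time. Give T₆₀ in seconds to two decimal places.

A = Σ Sᵢαᵢ = 38·0.32 + 38·0.09 + 10·0.12 + 81·0.21 = 33.79 m².
T₆₀ = 0.161·V/A = 0.161·140/33.79 = 0.667 s.

0.67 s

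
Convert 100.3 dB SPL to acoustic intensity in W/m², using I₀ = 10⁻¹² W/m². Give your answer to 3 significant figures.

0.0107 W/m²

I/I₀ = 10^(100.3/10) = 1.072e+10, so I = 1.072e+10 × 10⁻¹² W/m².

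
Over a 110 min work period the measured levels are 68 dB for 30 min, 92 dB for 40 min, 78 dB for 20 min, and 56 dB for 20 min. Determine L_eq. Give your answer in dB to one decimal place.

87.7 dB

Weight each interval's intensity by its duration and average over T = 110 min:
Σ tᵢ·10^(Lᵢ/10) = 30·10^(68/10) + 40·10^(92/10) + 20·10^(78/10) + 20·10^(56/10) = 6.485e+10.
L_eq = 10·log₁₀(6.485e+10/110) = 87.71 dB.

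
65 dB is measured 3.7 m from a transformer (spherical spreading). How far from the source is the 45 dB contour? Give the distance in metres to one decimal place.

For a point source L₁ − L₂ = 20·log₁₀(r₂/r₁), so r₂ = r₁·10^((L₁−L₂)/20).
r₂ = 3.7·10^((65−45)/20) = 3.7·10^(20.0/20) = 37.00 m.

37.0 m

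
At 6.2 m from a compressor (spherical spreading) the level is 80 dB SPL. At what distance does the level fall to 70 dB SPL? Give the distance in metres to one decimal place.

19.6 m

Point-source spreading drops the level by 20·log₁₀(r₂/r₁); inverting, r₂/r₁ = 10^(ΔL/20).
r₂ = 6.2·10^((80−70)/20) = 6.2·10^(10.0/20) = 19.61 m.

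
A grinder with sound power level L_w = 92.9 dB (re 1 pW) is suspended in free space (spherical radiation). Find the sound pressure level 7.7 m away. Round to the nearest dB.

Free-field spherical radiation: L_p = L_w − 10·log₁₀(4π·r²), r = 7.7 m.
4π·r² = 745.1 m², 10·log₁₀ of that is 28.722 dB.
L_p = 92.9 − 28.722 = 64.18 dB.

64 dB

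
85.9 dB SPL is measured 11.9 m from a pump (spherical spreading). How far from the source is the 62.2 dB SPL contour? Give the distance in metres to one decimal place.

The 23.7 dB drop corresponds to a distance ratio of 10^(23.7/20) for a point source.
r₂ = 11.9·10^((85.9−62.2)/20) = 11.9·10^(23.7/20) = 182.20 m.

182.2 m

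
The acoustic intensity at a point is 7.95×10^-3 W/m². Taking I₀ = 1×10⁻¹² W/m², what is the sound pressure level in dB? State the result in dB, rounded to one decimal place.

I/I₀ = 7.95×10^-3/10⁻¹² = 7.95×10^9, and L = 10·log₁₀(I/I₀).
L = 10·(0.9004 + 9) = 99.00 dB.

99.0 dB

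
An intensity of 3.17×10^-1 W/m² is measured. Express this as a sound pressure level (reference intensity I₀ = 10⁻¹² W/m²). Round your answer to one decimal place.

115.0 dB

Dividing by I₀ shifts the exponent by 12: I/I₀ = 3.17×10^11.
L = 10·(0.5011 + 11) = 115.01 dB.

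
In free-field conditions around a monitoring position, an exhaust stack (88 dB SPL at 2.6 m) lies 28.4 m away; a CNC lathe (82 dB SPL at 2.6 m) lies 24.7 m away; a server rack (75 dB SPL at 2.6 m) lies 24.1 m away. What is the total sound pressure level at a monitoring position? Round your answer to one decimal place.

68.7 dB SPL

First find each source's level at the receiver (point-source: −20·log₁₀(r/r_ref)), then combine on an intensity basis.
exhaust stack: 88 − 20·log₁₀(28.4/2.6) = 88 − 20.77 = 67.23 dB SPL.
CNC lathe: 82 − 20·log₁₀(24.7/2.6) = 82 − 19.55 = 62.45 dB SPL.
server rack: 75 − 20·log₁₀(24.1/2.6) = 75 − 19.34 = 55.66 dB SPL.
Σ 10^(L/10) = 7.412e+06 → L_total = 10·log₁₀(7.412e+06) = 68.70 dB SPL.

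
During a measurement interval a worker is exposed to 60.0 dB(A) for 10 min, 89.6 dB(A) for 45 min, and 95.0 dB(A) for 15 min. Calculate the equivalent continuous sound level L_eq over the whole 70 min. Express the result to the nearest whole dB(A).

The energy average is taken in the linear domain: L_eq = 10·log₁₀[(Σ tᵢ·10^(Lᵢ/10))/T], T = 70 min.
Σ tᵢ·10^(Lᵢ/10) = 10·10^(60.0/10) + 45·10^(89.6/10) + 15·10^(95.0/10) = 8.848e+10.
L_eq = 10·log₁₀(8.848e+10/70) = 91.02 dB(A).

91 dB(A)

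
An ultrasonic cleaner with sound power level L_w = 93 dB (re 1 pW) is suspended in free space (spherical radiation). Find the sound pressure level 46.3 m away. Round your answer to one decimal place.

48.7 dB

The power spreads over a sphere of area 4π·r², so L_p = L_w − 10·log₁₀(4π·r²).
4π·r² = 2.694e+04 m², 10·log₁₀ of that is 44.304 dB.
L_p = 93 − 44.304 = 48.70 dB.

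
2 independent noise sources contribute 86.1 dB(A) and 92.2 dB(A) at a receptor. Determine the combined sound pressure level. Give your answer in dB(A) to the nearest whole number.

Incoherent sources combine by intensity addition: L_total = 10·log₁₀(Σ 10^(L_i/10)).
Σ 10^(L/10) = 10^(86.1/10) + 10^(92.2/10) = 2.067e+09.
L_total = 10·log₁₀(2.067e+09) = 93.15 dB(A).

93 dB(A)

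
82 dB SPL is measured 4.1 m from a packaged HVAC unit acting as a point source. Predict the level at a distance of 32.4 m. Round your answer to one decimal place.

64.0 dB SPL

Point-source attenuation: ΔL = 20·log₁₀(r₂/r₁) = 20·log₁₀(32.4/4.1) = 17.955 dB.
L₂ = 82 − 20·log₁₀(32.4/4.1) = 82 − 17.955 = 64.04 dB SPL.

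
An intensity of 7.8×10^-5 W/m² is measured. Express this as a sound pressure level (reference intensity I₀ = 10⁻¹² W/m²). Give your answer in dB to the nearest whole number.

79 dB

Dividing by I₀ shifts the exponent by 12: I/I₀ = 7.8×10^7.
L = 10·(0.8921 + 7) = 78.92 dB.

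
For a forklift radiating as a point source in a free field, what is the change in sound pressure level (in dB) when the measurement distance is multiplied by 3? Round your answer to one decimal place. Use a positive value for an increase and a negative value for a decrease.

With spherical spreading the level changes by −20·log₁₀(r₂/r₁).
ΔL = −20·log₁₀(3) = -9.54 dB.

-9.5 dB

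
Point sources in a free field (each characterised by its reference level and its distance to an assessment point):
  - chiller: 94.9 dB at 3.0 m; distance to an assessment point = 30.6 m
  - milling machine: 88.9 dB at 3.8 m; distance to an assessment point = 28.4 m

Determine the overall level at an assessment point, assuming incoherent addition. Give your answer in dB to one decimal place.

76.4 dB

Propagate each source to the receiver with L = L_ref − 20·log₁₀(r/r_ref), then add intensities.
chiller: 94.9 − 20·log₁₀(30.6/3.0) = 94.9 − 20.17 = 74.73 dB.
milling machine: 88.9 − 20·log₁₀(28.4/3.8) = 88.9 − 17.47 = 71.43 dB.
Σ 10^(L/10) = 4.360e+07 → L_total = 10·log₁₀(4.360e+07) = 76.39 dB.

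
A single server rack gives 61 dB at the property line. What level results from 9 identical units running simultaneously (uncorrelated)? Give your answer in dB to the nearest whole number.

71 dB

With 9 equal, uncorrelated contributions the intensity is 9× that of one unit, giving a rise of 10·log₁₀ 9.
L_total = 61 + 10·log₁₀(9) = 61 + 9.542 = 70.54 dB.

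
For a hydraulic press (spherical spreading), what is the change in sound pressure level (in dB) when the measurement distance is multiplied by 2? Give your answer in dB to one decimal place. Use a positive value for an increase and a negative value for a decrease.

-6.0 dB

Point-source spreading: ΔL = −20·log₁₀(r₂/r₁).
ΔL = −20·log₁₀(2) = -6.02 dB.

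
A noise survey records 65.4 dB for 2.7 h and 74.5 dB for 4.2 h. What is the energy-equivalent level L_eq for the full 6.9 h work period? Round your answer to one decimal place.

72.7 dB

The energy average is taken in the linear domain: L_eq = 10·log₁₀[(Σ tᵢ·10^(Lᵢ/10))/T], T = 6.9 h.
Σ tᵢ·10^(Lᵢ/10) = 2.7·10^(65.4/10) + 4.2·10^(74.5/10) = 1.277e+08.
L_eq = 10·log₁₀(1.277e+08/6.9) = 72.67 dB.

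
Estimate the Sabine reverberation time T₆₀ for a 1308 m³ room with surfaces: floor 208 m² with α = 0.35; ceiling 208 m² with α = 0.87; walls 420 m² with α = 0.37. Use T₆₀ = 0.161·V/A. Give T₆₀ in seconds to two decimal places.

0.51 s

Summing Sᵢαᵢ: 208·0.35 + 208·0.87 + 420·0.37 = 409.16 m².
T₆₀ = 0.161 × 1308 / 409.16 = 0.515 s.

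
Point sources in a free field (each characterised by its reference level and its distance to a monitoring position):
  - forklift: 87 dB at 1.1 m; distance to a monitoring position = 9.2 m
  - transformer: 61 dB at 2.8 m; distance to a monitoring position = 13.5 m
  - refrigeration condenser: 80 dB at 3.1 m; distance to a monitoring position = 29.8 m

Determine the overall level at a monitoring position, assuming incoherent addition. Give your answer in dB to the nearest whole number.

69 dB

First find each source's level at the receiver (point-source: −20·log₁₀(r/r_ref)), then combine on an intensity basis.
forklift: 87 − 20·log₁₀(9.2/1.1) = 87 − 18.45 = 68.55 dB.
transformer: 61 − 20·log₁₀(13.5/2.8) = 61 − 13.66 = 47.34 dB.
refrigeration condenser: 80 − 20·log₁₀(29.8/3.1) = 80 − 19.66 = 60.34 dB.
Σ 10^(L/10) = 8.301e+06 → L_total = 10·log₁₀(8.301e+06) = 69.19 dB.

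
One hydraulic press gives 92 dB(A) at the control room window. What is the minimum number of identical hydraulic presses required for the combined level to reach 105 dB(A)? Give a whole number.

20

N identical sources give L₁ + 10·log₁₀ N, so require 10·log₁₀ N ≥ 105 − 92 = 13.0 dB.
N ≥ 10^(13.0/10) = 19.953, so N = 20.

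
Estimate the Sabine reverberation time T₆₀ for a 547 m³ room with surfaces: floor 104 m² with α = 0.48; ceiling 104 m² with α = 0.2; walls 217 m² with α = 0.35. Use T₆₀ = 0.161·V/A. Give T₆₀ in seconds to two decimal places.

A = Σ Sᵢαᵢ = 104·0.48 + 104·0.2 + 217·0.35 = 146.67 m².
T₆₀ = 0.161·V/A = 0.161·547/146.67 = 0.600 s.

0.60 s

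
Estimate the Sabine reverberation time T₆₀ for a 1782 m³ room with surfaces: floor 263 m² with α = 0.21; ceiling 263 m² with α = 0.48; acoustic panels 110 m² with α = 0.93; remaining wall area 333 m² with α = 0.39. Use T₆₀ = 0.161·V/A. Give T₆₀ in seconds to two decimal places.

0.69 s

A = Σ Sᵢαᵢ = 263·0.21 + 263·0.48 + 110·0.93 + 333·0.39 = 413.64 m².
T₆₀ = 0.161 × 1782 / 413.64 = 0.694 s.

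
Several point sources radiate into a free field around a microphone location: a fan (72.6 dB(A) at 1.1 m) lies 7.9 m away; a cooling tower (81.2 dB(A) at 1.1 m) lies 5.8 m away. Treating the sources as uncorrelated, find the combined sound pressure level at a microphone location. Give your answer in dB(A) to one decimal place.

67.1 dB(A)

Propagate each source to the receiver with L = L_ref − 20·log₁₀(r/r_ref), then add intensities.
fan: 72.6 − 20·log₁₀(7.9/1.1) = 72.6 − 17.12 = 55.48 dB(A).
cooling tower: 81.2 − 20·log₁₀(5.8/1.1) = 81.2 − 14.44 = 66.76 dB(A).
Σ 10^(L/10) = 5.094e+06 → L_total = 10·log₁₀(5.094e+06) = 67.07 dB(A).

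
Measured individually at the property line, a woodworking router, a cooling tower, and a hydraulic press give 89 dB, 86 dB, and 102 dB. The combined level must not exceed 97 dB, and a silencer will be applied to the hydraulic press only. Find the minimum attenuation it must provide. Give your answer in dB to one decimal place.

The untreated sources together contribute 10^(89/10) + 10^(86/10) = 1.192e+09, i.e. 90.76 dB.
To meet 97 dB overall, the treated hydraulic press may contribute at most 10^(97/10) − 1.192e+09 = 3.819e+09, i.e. 95.82 dB.
So the hydraulic press must be reduced from 102 to 95.82 dB: IL = 6.18 dB.

6.2 dB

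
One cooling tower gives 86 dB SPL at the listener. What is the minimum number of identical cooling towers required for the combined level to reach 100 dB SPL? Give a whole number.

The shortfall is 100 − 86 = 14.0 dB, and N units add 10·log₁₀ N, so need 10·log₁₀ N ≥ 14.0.
N ≥ 10^(14.0/10) = 25.119, so N = 26.

26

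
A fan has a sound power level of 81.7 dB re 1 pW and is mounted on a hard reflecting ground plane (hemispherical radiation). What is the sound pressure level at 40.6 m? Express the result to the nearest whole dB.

L_p = L_w − 10·log₁₀(2π·r²) with r = 40.6 m.
2π·r² = 1.036e+04 m², 10·log₁₀ of that is 40.152 dB.
L_p = 81.7 − 40.152 = 41.55 dB.

42 dB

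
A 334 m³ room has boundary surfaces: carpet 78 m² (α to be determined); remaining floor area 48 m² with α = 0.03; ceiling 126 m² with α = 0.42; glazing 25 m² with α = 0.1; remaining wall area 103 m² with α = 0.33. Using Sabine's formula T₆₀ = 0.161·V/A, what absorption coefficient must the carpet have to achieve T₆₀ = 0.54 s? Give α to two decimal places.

0.11

Required total absorption A = 0.161·334/0.54 = 99.58 m².
Absorption from the other surfaces = 48·0.03 + 126·0.42 + 25·0.1 + 103·0.33 = 90.85 m², so the carpet must supply 8.73 m² over 78 m².
α = 8.73/78 = 0.112.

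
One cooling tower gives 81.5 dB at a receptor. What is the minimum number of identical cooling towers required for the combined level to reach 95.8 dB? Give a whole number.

The shortfall is 95.8 − 81.5 = 14.3 dB, and N units add 10·log₁₀ N, so need 10·log₁₀ N ≥ 14.3.
N ≥ 10^(14.3/10) = 26.915, so N = 27.

27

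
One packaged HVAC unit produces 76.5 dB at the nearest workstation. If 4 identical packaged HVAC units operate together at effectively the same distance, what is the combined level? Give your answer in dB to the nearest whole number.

83 dB

L_total = L₁ + 10·log₁₀ N for N identical incoherent sources.
L_total = 76.5 + 10·log₁₀(4) = 76.5 + 6.021 = 82.52 dB.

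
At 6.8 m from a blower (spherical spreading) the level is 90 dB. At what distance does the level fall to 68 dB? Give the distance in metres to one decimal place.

85.6 m

The 22.0 dB drop corresponds to a distance ratio of 10^(22.0/20) for a point source.
r₂ = 6.8·10^((90−68)/20) = 6.8·10^(22.0/20) = 85.61 m.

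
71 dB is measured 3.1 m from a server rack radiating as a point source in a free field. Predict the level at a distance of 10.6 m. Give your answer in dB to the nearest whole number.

60 dB

Point-source attenuation: ΔL = 20·log₁₀(r₂/r₁) = 20·log₁₀(10.6/3.1) = 10.679 dB.
L₂ = 71 − 20·log₁₀(10.6/3.1) = 71 − 10.679 = 60.32 dB.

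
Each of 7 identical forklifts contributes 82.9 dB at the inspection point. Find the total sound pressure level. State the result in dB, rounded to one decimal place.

L_total = L₁ + 10·log₁₀ N for N identical incoherent sources.
L_total = 82.9 + 10·log₁₀(7) = 82.9 + 8.451 = 91.35 dB.

91.4 dB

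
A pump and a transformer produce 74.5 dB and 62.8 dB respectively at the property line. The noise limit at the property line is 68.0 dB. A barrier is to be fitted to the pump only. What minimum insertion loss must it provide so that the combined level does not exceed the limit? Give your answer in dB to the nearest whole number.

Fixed contribution from the other source: Σ 10^(L/10) = 10^(62.8/10) = 1.905e+06 (62.80 dB).
The limit corresponds to 10^(68.0/10) = 6.310e+06; subtracting the fixed part leaves 4.404e+06 for the pump, i.e. 66.44 dB.
So the pump must be reduced from 74.5 to 66.44 dB: IL = 8.06 dB.

8 dB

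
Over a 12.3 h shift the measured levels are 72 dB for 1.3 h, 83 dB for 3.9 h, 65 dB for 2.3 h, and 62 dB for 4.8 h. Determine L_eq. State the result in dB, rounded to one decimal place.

78.2 dB

L_eq = 10·log₁₀[(1/T)·Σ tᵢ·10^(Lᵢ/10)] with T = 12.3 h.
Σ tᵢ·10^(Lᵢ/10) = 1.3·10^(72/10) + 3.9·10^(83/10) + 2.3·10^(65/10) + 4.8·10^(62/10) = 8.136e+08.
L_eq = 10·log₁₀(8.136e+08/12.3) = 78.21 dB.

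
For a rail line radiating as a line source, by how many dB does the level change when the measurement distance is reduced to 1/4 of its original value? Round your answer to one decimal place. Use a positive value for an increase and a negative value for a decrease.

With cylindrical spreading the level changes by −10·log₁₀(r₂/r₁).
ΔL = −10·log₁₀(0.25) = +6.02 dB.

+6.0 dB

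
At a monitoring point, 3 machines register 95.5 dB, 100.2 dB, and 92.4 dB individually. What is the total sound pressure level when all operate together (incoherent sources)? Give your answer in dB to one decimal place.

102.0 dB

For uncorrelated sources the intensities add, so convert each level to linear form, sum, and take 10·log₁₀ of the total.
Σ 10^(L/10) = 10^(95.5/10) + 10^(100.2/10) + 10^(92.4/10) = 1.576e+10.
L_total = 10·log₁₀(1.576e+10) = 101.97 dB.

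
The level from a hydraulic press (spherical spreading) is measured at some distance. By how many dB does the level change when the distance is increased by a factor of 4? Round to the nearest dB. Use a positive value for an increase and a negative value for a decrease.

A point source loses 6 dB per doubling of distance; generally ΔL = −20·log₁₀(r₂/r₁).
ΔL = −20·log₁₀(4) = -12.04 dB.

-12 dB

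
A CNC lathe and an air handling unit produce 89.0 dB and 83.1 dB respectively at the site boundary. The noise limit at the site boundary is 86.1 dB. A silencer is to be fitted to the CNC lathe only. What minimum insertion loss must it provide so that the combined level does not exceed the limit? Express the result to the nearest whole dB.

6 dB

Fixed contribution from the other source: Σ 10^(L/10) = 10^(83.1/10) = 2.042e+08 (83.10 dB).
To meet 86.1 dB overall, the treated CNC lathe may contribute at most 10^(86.1/10) − 2.042e+08 = 2.032e+08, i.e. 83.08 dB.
Required insertion loss = 89.0 − 83.08 = 5.92 dB.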